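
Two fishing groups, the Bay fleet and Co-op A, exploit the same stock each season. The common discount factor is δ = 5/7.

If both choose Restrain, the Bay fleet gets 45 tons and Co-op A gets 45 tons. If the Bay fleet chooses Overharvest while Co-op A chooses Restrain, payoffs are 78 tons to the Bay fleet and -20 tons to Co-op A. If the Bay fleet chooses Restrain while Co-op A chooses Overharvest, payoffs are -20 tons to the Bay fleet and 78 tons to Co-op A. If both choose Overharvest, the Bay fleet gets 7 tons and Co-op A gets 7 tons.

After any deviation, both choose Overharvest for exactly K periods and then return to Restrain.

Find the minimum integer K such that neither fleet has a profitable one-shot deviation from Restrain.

2

Need Σ_{k=1}^{K} δ^k ≥ (78−45)/(45−7) = 0.8684 at δ = 5/7.
At K = 1 the sum is 0.7143 < 0.8684; at K = 2 it is 1.2245 ≥ 0.8684.
So the minimum punishment length is K = 2.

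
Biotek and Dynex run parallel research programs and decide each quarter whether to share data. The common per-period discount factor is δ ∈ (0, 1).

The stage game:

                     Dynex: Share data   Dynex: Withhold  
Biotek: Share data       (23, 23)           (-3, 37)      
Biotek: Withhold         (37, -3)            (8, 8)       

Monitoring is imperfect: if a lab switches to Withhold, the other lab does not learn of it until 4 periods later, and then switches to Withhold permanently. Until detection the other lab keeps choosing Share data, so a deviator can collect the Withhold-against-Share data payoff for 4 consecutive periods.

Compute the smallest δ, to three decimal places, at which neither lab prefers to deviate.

0.834

Deviating for the 4 undetected periods gains 37−23 = 14 per period over cooperation, then loses 23−8 = 15 per period forever once punishment starts.
Gain: 14(1 + δ + … + δ^3); loss: 15·δ^4/(1−δ).
No profitable deviation ⇔ 14(1−δ^4) ≤ 15·δ^4, i.e. δ^4 ≥ 14/(14+15) = 14/29.
Hence δ ≥ (14/29)^(1/4) ≈ 0.834.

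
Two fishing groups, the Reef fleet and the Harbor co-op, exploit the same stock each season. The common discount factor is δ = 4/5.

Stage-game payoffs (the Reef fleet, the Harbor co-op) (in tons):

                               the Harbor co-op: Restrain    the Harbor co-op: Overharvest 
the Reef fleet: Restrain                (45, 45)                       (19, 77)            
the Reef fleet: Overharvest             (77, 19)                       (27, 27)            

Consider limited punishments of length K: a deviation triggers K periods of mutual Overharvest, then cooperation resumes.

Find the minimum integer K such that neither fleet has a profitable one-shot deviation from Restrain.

3

IC: δ(1−δ^K)/(1−δ) ≥ (77−45)/(45−27) = 16/9.
With δ = 4/5: need 1 − δ^K ≥ 16/9·(1−4/5)/(4/5), i.e. δ^K ≤ 0.5556.
Since (4/5)^2 = 0.6400 and (4/5)^3 = 0.5120, the smallest such K is 3.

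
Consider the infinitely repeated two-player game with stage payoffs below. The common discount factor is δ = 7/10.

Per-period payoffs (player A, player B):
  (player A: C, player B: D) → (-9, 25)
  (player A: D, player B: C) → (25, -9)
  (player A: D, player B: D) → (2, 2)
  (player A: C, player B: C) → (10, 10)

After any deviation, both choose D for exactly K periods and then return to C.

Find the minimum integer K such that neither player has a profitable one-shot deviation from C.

5

IC: δ(1−δ^K)/(1−δ) ≥ (25−10)/(10−2) = 15/8.
With δ = 7/10: need 1 − δ^K ≥ 15/8·(1−7/10)/(7/10), i.e. δ^K ≤ 0.1964.
Since (7/10)^4 = 0.2401 and (7/10)^5 = 0.1681, the smallest such K is 5.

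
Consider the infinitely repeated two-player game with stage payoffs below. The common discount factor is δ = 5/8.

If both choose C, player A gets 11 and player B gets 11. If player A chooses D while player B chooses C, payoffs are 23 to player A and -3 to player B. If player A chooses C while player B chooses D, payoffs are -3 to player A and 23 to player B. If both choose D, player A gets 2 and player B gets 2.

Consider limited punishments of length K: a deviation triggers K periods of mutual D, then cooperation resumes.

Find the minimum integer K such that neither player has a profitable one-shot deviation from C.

4

No profitable deviation requires (11−2)(δ+…+δ^K) ≥ 23−11, i.e. δ+…+δ^K ≥ 4/3 ≈ 1.3333.
With δ = 5/8, the partial sums are K=1: 0.6250, K=2: 1.0156, K=3: 1.2598, K=4: 1.4124.
K = 4 is the first length at which the sum reaches 1.3333.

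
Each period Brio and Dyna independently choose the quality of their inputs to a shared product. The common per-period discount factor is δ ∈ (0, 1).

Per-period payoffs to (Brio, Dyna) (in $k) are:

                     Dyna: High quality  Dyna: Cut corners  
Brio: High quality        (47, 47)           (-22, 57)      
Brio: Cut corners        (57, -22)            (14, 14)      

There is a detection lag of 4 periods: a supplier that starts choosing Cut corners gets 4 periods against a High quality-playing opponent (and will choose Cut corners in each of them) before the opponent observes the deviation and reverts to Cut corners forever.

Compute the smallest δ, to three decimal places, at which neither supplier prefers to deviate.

Deviating for the 4 undetected periods gains 57−47 = 10 per period over cooperation, then loses 47−14 = 33 per period forever once punishment starts.
Gain: 10(1 + δ + … + δ^3); loss: 33·δ^4/(1−δ).
No profitable deviation ⇔ 10(1−δ^4) ≤ 33·δ^4, i.e. δ^4 ≥ 10/(10+33) = 10/43.
Hence δ ≥ (10/43)^(1/4) ≈ 0.694.

0.694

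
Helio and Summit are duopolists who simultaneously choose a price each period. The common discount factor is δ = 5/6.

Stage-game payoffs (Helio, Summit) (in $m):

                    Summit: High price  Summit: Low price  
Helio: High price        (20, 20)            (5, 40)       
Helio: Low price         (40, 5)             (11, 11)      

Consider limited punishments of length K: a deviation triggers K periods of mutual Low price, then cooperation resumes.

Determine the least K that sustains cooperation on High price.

No profitable deviation requires (20−11)(δ+…+δ^K) ≥ 40−20, i.e. δ+…+δ^K ≥ 20/9 ≈ 2.2222.
With δ = 5/6, the partial sums are K=1: 0.8333, K=2: 1.5278, K=3: 2.1065, K=4: 2.5887.
K = 4 is the first length at which the sum reaches 2.2222.

4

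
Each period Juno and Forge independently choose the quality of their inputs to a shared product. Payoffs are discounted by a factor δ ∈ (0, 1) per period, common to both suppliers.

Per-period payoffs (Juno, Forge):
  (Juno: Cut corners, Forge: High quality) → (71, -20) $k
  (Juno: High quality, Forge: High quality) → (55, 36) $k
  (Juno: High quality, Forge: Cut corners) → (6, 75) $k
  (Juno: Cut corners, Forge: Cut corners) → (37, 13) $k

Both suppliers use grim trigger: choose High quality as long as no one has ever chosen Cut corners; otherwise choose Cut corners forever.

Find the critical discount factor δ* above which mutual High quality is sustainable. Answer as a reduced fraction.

39/62

Juno's threshold: (71−55)/(71−37) = 8/17.
Forge's threshold: (75−36)/(75−13) = 39/62.
8/17 < 39/62, so Forge binds and δ* = 39/62.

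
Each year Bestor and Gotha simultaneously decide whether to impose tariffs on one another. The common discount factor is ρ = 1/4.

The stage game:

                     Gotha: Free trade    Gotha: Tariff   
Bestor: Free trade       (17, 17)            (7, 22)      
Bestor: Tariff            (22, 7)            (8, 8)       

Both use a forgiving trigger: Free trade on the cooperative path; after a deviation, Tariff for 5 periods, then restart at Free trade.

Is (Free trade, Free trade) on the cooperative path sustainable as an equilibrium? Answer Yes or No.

Comparing payoff streams over the 6 periods until play realigns: cooperate → 17(1+ρ+…+ρ^5); deviate → 22 + 8(ρ+…+ρ^5).
Cooperation is sustained iff (17−8)(ρ+…+ρ^5) ≥ 22−17.
ρ+…+ρ^5 = 1/4·(1−(1/4)^5)/(1−1/4) = 0.3330, and (22−17)/(17−8) = 0.5556.
0.3330 < 0.5556, so cooperation is not sustainable.

No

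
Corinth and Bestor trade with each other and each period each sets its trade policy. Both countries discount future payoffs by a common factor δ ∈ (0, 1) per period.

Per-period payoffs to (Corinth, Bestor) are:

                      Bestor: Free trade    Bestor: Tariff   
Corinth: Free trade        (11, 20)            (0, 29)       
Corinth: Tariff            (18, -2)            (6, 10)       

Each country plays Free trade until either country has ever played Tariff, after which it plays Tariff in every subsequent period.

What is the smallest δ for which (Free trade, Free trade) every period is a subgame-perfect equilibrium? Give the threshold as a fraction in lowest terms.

7/12

For Corinth: deviation gain 18−11 = 7, per-period punishment loss 11−6 = 5. IC gives δ ≥ 7/12.
For Bestor: gain 9, loss 10 per period, so δ ≥ 9/19.
The tighter constraint is Corinth's, so cooperation needs δ ≥ 7/12.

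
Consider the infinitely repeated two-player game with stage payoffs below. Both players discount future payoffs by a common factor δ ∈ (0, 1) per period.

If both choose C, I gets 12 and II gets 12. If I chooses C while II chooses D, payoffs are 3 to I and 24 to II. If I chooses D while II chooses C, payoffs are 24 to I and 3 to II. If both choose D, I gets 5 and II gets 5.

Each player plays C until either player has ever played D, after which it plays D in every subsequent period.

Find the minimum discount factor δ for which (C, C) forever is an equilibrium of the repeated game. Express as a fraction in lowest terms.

12/19

12/(1−δ) ≥ 24 + 5δ/(1−δ)
12 ≥ 24 − 19δ
δ ≥ 12/19.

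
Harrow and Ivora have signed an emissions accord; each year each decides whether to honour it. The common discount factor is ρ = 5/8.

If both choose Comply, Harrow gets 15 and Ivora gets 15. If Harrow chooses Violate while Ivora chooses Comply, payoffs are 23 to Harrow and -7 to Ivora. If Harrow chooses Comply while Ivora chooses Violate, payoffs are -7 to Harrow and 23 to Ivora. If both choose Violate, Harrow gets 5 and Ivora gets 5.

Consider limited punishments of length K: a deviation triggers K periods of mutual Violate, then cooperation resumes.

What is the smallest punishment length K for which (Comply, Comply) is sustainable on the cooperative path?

2

Need Σ_{k=1}^{K} ρ^k ≥ (23−15)/(15−5) = 0.8000 at ρ = 5/8.
At K = 1 the sum is 0.6250 < 0.8000; at K = 2 it is 1.0156 ≥ 0.8000.
So the minimum punishment length is K = 2.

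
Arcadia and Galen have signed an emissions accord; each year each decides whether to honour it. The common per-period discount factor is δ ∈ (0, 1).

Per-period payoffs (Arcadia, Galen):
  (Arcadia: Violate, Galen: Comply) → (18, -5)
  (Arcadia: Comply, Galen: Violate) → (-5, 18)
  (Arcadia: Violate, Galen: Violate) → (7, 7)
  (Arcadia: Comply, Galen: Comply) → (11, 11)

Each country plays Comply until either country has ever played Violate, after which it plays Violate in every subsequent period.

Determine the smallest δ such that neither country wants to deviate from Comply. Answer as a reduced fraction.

7/11

11/(1−δ) ≥ 18 + 7δ/(1−δ)
11 ≥ 18 − 11δ
δ ≥ 7/11.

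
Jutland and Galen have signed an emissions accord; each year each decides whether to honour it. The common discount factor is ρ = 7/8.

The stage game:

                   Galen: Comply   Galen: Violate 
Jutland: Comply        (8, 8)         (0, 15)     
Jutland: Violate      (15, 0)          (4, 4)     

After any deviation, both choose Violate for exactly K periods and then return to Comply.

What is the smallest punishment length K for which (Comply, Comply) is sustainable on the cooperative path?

Need Σ_{k=1}^{K} ρ^k ≥ (15−8)/(8−4) = 1.7500 at ρ = 7/8.
At K = 2 the sum is 1.6406 < 1.7500; at K = 3 it is 2.3105 ≥ 1.7500.
So the minimum punishment length is K = 3.

3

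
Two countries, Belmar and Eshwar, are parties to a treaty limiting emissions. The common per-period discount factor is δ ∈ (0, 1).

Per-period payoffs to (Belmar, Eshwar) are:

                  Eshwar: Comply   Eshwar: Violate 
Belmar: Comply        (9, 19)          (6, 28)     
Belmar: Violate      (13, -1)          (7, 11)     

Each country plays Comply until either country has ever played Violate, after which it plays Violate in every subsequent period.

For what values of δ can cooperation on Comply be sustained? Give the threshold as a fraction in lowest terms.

2/3

Belmar's threshold: (13−9)/(13−7) = 2/3.
Eshwar's threshold: (28−19)/(28−11) = 9/17.
2/3 > 9/17, so Belmar binds and δ* = 2/3.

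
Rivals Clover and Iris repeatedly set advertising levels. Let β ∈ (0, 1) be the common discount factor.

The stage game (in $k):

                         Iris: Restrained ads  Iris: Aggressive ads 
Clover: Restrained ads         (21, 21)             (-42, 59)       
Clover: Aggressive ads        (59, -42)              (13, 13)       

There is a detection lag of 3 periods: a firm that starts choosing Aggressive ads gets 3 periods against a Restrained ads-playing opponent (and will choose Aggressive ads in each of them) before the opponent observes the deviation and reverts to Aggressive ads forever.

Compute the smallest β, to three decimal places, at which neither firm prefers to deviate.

Deviating for the 3 undetected periods gains 59−21 = 38 per period over cooperation, then loses 21−13 = 8 per period forever once punishment starts.
Gain: 38(1 + β + … + β^2); loss: 8·β^3/(1−β).
No profitable deviation ⇔ 38(1−β^3) ≤ 8·β^3, i.e. β^3 ≥ 38/(38+8) = 19/23.
Hence β ≥ (19/23)^(1/3) ≈ 0.938.

0.938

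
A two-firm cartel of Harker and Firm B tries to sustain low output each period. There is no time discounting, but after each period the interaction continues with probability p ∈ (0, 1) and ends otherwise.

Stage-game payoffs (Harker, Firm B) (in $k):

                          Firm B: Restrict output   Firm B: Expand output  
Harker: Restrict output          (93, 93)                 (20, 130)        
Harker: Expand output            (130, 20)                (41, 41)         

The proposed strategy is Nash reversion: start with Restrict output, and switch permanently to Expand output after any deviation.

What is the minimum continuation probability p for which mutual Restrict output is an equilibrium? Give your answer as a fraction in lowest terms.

37/89

Expected cooperation value is 93 + p·93 + p²·93 + … = 93/(1−p); deviation gives 130 + p·41/(1−p).
93 ≥ 130(1−p) + 41p ⇒ 89p ≥ 37 ⇒ p ≥ 37/89.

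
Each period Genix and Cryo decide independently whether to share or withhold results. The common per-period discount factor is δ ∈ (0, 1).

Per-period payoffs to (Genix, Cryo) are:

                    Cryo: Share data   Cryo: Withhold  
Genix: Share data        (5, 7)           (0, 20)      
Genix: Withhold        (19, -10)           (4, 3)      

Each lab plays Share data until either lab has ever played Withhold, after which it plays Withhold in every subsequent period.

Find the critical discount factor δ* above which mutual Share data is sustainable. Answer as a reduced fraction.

14/15

For Genix: deviation gain 19−5 = 14, per-period punishment loss 5−4 = 1. IC gives δ ≥ 14/15.
For Cryo: gain 13, loss 4 per period, so δ ≥ 13/17.
The tighter constraint is Genix's, so cooperation needs δ ≥ 14/15.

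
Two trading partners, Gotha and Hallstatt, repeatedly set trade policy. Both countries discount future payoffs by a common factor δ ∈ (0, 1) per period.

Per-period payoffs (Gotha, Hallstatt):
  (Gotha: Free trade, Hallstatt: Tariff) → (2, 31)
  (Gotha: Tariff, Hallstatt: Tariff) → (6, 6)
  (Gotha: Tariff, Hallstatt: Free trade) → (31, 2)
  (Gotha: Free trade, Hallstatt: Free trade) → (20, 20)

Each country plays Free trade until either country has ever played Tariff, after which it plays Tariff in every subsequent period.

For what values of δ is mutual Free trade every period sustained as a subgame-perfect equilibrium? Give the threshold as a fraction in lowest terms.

11/25

20/(1−δ) ≥ 31 + 6δ/(1−δ)
20 ≥ 31 − 25δ
δ ≥ 11/25.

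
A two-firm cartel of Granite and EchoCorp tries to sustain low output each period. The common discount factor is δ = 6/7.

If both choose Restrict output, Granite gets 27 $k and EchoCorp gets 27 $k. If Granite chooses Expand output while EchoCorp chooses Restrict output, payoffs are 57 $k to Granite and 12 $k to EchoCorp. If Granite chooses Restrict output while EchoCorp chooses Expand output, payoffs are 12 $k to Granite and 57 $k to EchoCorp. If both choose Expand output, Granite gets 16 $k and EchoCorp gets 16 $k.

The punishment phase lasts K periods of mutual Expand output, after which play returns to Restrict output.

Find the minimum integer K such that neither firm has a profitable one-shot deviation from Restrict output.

Need Σ_{k=1}^{K} δ^k ≥ (57−27)/(27−16) = 2.7273 at δ = 6/7.
At K = 3 the sum is 2.2216 < 2.7273; at K = 4 it is 2.7613 ≥ 2.7273.
So the minimum punishment length is K = 4.

4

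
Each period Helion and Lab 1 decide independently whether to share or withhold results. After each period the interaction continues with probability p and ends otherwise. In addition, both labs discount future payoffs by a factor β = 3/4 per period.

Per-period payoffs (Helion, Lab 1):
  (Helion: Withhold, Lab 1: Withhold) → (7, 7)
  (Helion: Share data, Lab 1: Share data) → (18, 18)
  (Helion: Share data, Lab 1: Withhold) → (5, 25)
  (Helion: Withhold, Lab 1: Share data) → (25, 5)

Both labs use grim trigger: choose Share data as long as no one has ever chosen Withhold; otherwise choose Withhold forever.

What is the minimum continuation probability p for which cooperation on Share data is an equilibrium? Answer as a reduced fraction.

14/27

With continuation probability p and discount β, the effective per-period discount factor is βp.
Grim-trigger IC: βp ≥ (25−18)/(25−7) = 7/18.
So p ≥ (7/18)/(3/4) = 14/27.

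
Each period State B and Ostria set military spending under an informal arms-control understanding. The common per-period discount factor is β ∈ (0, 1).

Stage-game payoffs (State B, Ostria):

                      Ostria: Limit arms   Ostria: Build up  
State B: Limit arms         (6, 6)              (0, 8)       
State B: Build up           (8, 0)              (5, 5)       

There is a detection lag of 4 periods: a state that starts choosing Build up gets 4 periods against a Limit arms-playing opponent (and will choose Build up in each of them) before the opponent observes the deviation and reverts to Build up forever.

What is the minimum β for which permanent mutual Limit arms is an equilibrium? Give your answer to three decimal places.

The best deviation is to choose Build up for all 4 undetected periods, earning 8 each, then 5 forever once detected.
Deviation value: 8(1−β^4)/(1−β) + 5β^4/(1−β); cooperation value: 6/(1−β).
IC: 6 ≥ 8(1−β^4) + 5β^4 = 8 − 3β^4.
So β^4 ≥ 2/3, giving β ≥ (2/3)^(1/4) ≈ 0.904.

0.904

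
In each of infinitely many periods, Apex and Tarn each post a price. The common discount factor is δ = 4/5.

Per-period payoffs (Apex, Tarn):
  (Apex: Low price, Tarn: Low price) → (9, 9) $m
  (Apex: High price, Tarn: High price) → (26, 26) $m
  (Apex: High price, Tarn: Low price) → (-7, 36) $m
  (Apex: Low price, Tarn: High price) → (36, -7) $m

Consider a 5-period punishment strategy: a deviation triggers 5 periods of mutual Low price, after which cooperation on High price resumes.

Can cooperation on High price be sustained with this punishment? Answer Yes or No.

Comparing payoff streams over the 6 periods until play realigns: cooperate → 26(1+δ+…+δ^5); deviate → 36 + 9(δ+…+δ^5).
Cooperation is sustained iff (26−9)(δ+…+δ^5) ≥ 36−26.
δ+…+δ^5 = 4/5·(1−(4/5)^5)/(1−4/5) = 2.6893, and (36−26)/(26−9) = 0.5882.
2.6893 ≥ 0.5882, so cooperation is sustainable.

Yes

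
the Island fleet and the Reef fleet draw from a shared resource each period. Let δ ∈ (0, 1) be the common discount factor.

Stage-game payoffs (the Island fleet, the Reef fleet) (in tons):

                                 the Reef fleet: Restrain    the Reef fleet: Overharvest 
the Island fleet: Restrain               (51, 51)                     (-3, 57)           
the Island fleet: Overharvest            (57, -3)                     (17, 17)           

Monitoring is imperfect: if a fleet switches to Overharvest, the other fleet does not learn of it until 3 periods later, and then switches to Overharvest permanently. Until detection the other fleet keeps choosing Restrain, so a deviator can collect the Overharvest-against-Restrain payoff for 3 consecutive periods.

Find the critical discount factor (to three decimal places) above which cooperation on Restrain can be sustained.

The best deviation is to choose Overharvest for all 3 undetected periods, earning 57 each, then 17 forever once detected.
Deviation value: 57(1−δ^3)/(1−δ) + 17δ^3/(1−δ); cooperation value: 51/(1−δ).
IC: 51 ≥ 57(1−δ^3) + 17δ^3 = 57 − 40δ^3.
So δ^3 ≥ 6/40 = 3/20, giving δ ≥ (3/20)^(1/3) ≈ 0.531.

0.531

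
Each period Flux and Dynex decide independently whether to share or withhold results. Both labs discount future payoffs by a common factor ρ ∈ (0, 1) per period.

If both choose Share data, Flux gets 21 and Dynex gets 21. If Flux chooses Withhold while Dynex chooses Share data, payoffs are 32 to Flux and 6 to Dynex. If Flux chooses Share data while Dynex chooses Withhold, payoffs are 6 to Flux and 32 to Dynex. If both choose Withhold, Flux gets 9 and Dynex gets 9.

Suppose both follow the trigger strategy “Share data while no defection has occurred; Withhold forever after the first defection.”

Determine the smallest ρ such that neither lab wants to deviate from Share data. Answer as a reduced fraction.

Under grim trigger the critical discount factor is (T−C)/(T−P) with T = 32, C = 21, P = 9.
ρ* = (32−21)/(32−9) = 11/23.

11/23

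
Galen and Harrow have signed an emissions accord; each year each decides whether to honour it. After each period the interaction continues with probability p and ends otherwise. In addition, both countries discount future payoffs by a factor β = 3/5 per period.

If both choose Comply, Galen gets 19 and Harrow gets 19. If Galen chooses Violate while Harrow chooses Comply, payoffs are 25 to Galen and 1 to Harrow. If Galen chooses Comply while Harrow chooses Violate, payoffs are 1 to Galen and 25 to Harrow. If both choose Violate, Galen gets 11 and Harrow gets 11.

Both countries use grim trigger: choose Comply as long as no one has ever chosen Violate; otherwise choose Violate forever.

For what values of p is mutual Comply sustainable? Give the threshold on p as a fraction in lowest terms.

With continuation probability p and discount β, the effective per-period discount factor is βp.
Grim-trigger IC: βp ≥ (25−19)/(25−11) = 3/7.
So p ≥ (3/7)/(3/5) = 5/7.

5/7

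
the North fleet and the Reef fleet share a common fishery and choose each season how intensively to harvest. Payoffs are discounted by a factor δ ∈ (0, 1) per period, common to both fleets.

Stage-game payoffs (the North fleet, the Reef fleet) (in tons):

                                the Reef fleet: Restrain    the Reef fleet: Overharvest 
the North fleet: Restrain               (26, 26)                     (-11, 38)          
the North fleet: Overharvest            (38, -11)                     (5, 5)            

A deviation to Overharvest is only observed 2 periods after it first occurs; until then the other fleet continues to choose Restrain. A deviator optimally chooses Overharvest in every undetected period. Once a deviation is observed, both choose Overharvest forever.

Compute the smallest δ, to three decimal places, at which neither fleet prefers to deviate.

0.603

Deviating for the 2 undetected periods gains 38−26 = 12 per period over cooperation, then loses 26−5 = 21 per period forever once punishment starts.
Gain: 12(1 + δ + … + δ^1); loss: 21·δ^2/(1−δ).
No profitable deviation ⇔ 12(1−δ^2) ≤ 21·δ^2, i.e. δ^2 ≥ 12/(12+21) = 4/11.
Hence δ ≥ (4/11)^(1/2) ≈ 0.603.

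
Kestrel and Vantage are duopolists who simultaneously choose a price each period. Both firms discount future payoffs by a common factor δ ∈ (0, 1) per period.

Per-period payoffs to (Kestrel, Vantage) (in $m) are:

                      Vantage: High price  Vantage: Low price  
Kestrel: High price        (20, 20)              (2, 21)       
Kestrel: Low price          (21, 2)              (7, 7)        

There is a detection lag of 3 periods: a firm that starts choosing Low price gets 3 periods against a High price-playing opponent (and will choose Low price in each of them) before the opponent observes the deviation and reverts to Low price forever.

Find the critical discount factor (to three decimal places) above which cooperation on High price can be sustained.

Deviating for the 3 undetected periods gains 21−20 = 1 per period over cooperation, then loses 20−7 = 13 per period forever once punishment starts.
Gain: 1(1 + δ + … + δ^2); loss: 13·δ^3/(1−δ).
No profitable deviation ⇔ 1(1−δ^3) ≤ 13·δ^3, i.e. δ^3 ≥ 1/(1+13) = 1/14.
Hence δ ≥ (1/14)^(1/3) ≈ 0.415.

0.415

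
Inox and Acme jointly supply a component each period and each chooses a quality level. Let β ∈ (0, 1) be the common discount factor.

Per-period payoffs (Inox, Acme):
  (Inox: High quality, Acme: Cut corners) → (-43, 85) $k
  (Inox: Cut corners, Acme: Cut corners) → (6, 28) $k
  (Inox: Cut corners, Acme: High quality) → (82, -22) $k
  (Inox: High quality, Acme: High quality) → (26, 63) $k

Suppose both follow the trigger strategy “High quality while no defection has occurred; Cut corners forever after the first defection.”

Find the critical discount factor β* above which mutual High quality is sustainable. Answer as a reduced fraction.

For Inox: deviation gain 82−26 = 56, per-period punishment loss 26−6 = 20. IC gives β ≥ 56/76 = 14/19.
For Acme: gain 22, loss 35 per period, so β ≥ 22/57.
The tighter constraint is Inox's, so cooperation needs β ≥ 14/19.

14/19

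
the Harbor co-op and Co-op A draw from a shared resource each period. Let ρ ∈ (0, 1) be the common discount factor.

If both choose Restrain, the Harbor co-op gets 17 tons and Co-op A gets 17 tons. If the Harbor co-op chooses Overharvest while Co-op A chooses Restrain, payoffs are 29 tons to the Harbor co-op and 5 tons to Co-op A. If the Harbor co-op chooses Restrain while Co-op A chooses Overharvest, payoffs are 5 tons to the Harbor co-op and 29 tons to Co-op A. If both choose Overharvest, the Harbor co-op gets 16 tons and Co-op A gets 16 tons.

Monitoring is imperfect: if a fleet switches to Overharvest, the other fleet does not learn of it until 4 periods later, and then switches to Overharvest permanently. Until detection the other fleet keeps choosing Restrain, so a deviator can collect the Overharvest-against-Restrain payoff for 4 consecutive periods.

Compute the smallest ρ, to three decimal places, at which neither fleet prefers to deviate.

0.980

A deviator earns 29 for 4 periods, then 16 forever; cooperating earns 17 forever. Multiplying the IC by (1−ρ):
17 ≥ 29(1−ρ^4) + 16ρ^4, so 13·ρ^4 ≥ 12 and ρ^4 ≥ 12/13.
ρ ≥ (12/13)^(1/4) ≈ 0.980.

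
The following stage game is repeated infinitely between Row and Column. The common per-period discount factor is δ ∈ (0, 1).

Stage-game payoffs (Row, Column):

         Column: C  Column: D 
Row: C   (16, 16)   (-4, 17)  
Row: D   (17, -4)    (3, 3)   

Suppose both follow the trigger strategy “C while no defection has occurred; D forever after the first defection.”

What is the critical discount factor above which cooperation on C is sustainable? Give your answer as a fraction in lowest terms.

Under grim trigger the critical discount factor is (T−C)/(T−P) with T = 17, C = 16, P = 3.
δ* = (17−16)/(17−3) = 1/14.

1/14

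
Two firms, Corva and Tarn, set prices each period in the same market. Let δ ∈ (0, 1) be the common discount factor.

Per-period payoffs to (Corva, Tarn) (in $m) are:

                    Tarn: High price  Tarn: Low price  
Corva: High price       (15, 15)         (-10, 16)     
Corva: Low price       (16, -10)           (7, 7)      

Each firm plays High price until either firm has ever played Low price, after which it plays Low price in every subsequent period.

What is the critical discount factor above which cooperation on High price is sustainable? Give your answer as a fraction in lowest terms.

1/9

One-period gain from deviating is 16 − 15 = 1. The loss is 15 − 7 = 8 in every subsequent period, with present value 8·δ/(1−δ).
Deviation is unprofitable when 8·δ/(1−δ) ≥ 1, i.e. δ/(1−δ) ≥ 1/8.
Equivalently δ ≥ 1/(1+8) = 1/9.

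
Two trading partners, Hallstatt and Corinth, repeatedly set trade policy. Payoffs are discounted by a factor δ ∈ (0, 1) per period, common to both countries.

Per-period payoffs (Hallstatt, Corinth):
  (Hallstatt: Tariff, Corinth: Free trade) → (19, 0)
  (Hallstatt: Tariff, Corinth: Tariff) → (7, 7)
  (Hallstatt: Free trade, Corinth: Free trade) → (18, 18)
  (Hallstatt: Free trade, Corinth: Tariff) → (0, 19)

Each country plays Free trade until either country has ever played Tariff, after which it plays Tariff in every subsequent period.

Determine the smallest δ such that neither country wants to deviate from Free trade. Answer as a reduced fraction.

1/12

One-period gain from deviating is 19 − 18 = 1. The loss is 18 − 7 = 11 in every subsequent period, with present value 11·δ/(1−δ).
Deviation is unprofitable when 11·δ/(1−δ) ≥ 1, i.e. δ/(1−δ) ≥ 1/11.
Equivalently δ ≥ 1/(1+11) = 1/12.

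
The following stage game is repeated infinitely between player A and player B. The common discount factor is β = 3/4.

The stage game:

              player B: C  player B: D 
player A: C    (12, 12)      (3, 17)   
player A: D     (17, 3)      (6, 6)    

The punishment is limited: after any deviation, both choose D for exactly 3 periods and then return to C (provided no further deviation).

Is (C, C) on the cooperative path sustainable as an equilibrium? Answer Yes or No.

Comparing payoff streams over the 4 periods until play realigns: cooperate → 12(1+β+…+β^3); deviate → 17 + 6(β+…+β^3).
Cooperation is sustained iff (12−6)(β+…+β^3) ≥ 17−12.
β+…+β^3 = 3/4·(1−(3/4)^3)/(1−3/4) = 1.7344, and (17−12)/(12−6) = 0.8333.
1.7344 ≥ 0.8333, so cooperation is sustainable.

Yes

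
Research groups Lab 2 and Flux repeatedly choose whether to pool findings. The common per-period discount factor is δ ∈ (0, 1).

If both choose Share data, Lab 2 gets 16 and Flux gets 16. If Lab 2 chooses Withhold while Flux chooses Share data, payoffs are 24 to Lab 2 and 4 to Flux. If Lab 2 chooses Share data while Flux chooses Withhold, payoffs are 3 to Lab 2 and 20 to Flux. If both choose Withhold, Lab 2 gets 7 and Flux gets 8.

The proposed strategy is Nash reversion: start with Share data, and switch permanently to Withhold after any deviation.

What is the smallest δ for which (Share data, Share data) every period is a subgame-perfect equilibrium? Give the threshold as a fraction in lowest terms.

For Lab 2: deviation gain 24−16 = 8, per-period punishment loss 16−7 = 9. IC gives δ ≥ 8/17.
For Flux: gain 4, loss 8 per period, so δ ≥ 4/12 = 1/3.
The tighter constraint is Lab 2's, so cooperation needs δ ≥ 8/17.

8/17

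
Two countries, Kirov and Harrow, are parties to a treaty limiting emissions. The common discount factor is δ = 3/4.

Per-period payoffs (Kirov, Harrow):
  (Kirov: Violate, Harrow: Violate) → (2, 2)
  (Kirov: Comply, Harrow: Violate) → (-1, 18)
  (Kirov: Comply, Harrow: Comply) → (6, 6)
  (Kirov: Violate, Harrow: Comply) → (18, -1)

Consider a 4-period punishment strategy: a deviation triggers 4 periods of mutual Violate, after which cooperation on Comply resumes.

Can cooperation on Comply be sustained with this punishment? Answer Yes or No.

Comparing payoff streams over the 5 periods until play realigns: cooperate → 6(1+δ+…+δ^4); deviate → 18 + 2(δ+…+δ^4).
Cooperation is sustained iff (6−2)(δ+…+δ^4) ≥ 18−6.
δ+…+δ^4 = 3/4·(1−(3/4)^4)/(1−3/4) = 2.0508, and (18−6)/(6−2) = 3.0000.
2.0508 < 3.0000, so cooperation is not sustainable.

No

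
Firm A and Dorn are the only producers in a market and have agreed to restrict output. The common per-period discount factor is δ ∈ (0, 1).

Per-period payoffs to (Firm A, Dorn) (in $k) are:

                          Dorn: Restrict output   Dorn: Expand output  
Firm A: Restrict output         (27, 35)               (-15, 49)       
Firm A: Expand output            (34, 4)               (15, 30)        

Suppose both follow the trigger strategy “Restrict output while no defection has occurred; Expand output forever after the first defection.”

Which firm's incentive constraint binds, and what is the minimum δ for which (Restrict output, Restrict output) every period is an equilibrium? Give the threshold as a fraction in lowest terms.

Dorn; δ ≥ 14/19

Firm A's threshold: (34−27)/(34−15) = 7/19.
Dorn's threshold: (49−35)/(49−30) = 14/19.
7/19 < 14/19, so Dorn binds and δ* = 14/19.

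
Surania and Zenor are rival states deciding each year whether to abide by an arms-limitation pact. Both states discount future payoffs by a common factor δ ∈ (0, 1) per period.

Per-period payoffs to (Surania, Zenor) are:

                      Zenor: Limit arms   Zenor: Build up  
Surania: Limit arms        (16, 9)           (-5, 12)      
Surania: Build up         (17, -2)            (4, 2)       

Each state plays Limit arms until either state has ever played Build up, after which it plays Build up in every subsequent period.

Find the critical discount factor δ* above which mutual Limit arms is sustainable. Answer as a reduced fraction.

3/10

Surania: cooperation gives 16 each period; deviation gives 17 once then 4 forever.
  16/(1−δ) ≥ 17 + 4δ/(1−δ) ⇒ δ ≥ 1/13.
Zenor: cooperation gives 9 each period; deviation gives 12 once then 2 forever.
  δ ≥ 3/10.
Both must hold, so the binding constraint is Zenor's: δ ≥ 3/10.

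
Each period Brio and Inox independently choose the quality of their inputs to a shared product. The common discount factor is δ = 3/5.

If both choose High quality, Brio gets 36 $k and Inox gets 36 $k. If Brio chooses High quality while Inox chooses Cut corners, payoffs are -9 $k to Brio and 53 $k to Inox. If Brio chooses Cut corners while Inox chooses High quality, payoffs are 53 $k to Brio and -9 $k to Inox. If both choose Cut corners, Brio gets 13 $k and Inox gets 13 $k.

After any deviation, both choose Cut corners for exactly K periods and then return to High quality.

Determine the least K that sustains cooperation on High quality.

IC: δ(1−δ^K)/(1−δ) ≥ (53−36)/(36−13) = 17/23.
With δ = 3/5: need 1 − δ^K ≥ 17/23·(1−3/5)/(3/5), i.e. δ^K ≤ 0.5072.
Since (3/5)^1 = 0.6000 and (3/5)^2 = 0.3600, the smallest such K is 2.

2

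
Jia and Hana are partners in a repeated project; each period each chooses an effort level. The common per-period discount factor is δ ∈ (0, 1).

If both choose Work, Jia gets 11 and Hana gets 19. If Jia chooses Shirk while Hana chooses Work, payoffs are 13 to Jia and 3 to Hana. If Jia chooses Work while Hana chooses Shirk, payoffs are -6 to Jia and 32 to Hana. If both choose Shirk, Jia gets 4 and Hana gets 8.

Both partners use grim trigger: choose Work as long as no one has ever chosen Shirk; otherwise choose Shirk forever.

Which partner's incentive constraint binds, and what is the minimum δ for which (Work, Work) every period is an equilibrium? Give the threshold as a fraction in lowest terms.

Jia: cooperation gives 11 each period; deviation gives 13 once then 4 forever.
  11/(1−δ) ≥ 13 + 4δ/(1−δ) ⇒ δ ≥ 2/9.
Hana: cooperation gives 19 each period; deviation gives 32 once then 8 forever.
  δ ≥ 13/24.
Both must hold, so the binding constraint is Hana's: δ ≥ 13/24.

Hana; δ ≥ 13/24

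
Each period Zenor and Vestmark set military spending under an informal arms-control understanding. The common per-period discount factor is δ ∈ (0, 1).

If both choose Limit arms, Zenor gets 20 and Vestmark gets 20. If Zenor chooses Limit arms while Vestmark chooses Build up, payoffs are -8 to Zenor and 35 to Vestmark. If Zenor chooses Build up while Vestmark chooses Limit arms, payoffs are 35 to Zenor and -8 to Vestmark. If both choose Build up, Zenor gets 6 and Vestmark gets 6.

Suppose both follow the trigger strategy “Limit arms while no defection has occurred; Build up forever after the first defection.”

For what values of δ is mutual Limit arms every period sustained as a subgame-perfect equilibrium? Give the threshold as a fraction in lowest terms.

Cooperation forever yields 20 each period: 20/(1−δ).
Deviating yields 35 once, then 6 forever: 35 + 6δ/(1−δ).
No profitable deviation requires 20/(1−δ) ≥ 35 + 6δ/(1−δ).
Multiplying by (1−δ): 20 ≥ 35(1−δ) + 6δ = 35 − 29δ.
So 29δ ≥ 15, i.e. δ ≥ 15/29.

15/29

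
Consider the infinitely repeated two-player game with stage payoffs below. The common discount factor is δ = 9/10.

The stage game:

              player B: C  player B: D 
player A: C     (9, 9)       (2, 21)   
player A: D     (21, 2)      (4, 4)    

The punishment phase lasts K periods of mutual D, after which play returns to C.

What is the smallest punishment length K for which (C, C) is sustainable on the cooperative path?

3

IC: δ(1−δ^K)/(1−δ) ≥ (21−9)/(9−4) = 12/5.
With δ = 9/10: need 1 − δ^K ≥ 12/5·(1−9/10)/(9/10), i.e. δ^K ≤ 0.7333.
Since (9/10)^2 = 0.8100 and (9/10)^3 = 0.7290, the smallest such K is 3.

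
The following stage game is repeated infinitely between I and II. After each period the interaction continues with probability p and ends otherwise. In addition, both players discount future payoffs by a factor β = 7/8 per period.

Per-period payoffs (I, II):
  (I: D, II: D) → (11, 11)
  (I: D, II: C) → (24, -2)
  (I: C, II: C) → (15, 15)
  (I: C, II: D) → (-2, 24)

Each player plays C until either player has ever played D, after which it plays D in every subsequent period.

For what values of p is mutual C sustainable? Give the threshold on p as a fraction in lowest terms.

With continuation probability p and discount β, the effective per-period discount factor is βp.
Grim-trigger IC: βp ≥ (24−15)/(24−11) = 9/13.
So p ≥ (9/13)/(7/8) = 72/91.

72/91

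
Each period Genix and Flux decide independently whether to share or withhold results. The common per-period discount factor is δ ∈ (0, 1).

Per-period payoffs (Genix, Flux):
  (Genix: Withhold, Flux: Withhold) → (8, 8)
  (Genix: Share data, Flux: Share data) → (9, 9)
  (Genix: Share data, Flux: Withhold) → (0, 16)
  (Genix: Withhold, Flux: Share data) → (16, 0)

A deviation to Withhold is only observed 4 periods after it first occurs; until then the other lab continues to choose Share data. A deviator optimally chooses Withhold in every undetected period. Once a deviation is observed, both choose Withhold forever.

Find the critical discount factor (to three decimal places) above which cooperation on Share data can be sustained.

0.967

Deviating for the 4 undetected periods gains 16−9 = 7 per period over cooperation, then loses 9−8 = 1 per period forever once punishment starts.
Gain: 7(1 + δ + … + δ^3); loss: 1·δ^4/(1−δ).
No profitable deviation ⇔ 7(1−δ^4) ≤ 1·δ^4, i.e. δ^4 ≥ 7/(7+1) = 7/8.
Hence δ ≥ (7/8)^(1/4) ≈ 0.967.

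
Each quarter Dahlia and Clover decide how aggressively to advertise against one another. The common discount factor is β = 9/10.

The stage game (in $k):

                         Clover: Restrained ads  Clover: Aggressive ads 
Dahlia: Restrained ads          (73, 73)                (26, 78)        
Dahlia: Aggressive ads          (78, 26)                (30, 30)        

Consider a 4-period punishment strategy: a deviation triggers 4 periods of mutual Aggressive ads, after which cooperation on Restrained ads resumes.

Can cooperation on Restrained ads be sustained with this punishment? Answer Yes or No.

IC: β+…+β^4 ≥ (78−73)/(73−30) = 5/43.
At β = 9/10: partial sum = 3.0951 ≥ 0.1163. Cooperation sustainable.

Yes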